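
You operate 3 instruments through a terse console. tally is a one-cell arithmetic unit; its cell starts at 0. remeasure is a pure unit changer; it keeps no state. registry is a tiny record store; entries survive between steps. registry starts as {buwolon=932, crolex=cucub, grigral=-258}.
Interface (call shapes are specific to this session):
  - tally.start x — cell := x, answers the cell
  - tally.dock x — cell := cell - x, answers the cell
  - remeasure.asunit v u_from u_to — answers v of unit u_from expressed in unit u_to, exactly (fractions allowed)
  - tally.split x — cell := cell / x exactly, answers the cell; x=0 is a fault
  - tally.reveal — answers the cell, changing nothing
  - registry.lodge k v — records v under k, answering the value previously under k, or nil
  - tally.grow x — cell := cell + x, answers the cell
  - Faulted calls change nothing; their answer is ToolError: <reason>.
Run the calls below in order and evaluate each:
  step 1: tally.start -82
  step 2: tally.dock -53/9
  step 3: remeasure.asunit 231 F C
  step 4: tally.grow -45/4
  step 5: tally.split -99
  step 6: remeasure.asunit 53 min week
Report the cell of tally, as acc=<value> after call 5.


>> start(x: -82)
<< -82
>> dock(x: -53/9)
<< -685/9
>> asunit(v: 231, u_from: F, u_to: C)
<< 995/9
>> grow(x: -45/4)
<< -3145/36
>> split(x: -99)
<< 3145/3564
>> asunit(v: 53, u_from: min, u_to: week)
<< 53/10080

Answer: acc=3145/3564


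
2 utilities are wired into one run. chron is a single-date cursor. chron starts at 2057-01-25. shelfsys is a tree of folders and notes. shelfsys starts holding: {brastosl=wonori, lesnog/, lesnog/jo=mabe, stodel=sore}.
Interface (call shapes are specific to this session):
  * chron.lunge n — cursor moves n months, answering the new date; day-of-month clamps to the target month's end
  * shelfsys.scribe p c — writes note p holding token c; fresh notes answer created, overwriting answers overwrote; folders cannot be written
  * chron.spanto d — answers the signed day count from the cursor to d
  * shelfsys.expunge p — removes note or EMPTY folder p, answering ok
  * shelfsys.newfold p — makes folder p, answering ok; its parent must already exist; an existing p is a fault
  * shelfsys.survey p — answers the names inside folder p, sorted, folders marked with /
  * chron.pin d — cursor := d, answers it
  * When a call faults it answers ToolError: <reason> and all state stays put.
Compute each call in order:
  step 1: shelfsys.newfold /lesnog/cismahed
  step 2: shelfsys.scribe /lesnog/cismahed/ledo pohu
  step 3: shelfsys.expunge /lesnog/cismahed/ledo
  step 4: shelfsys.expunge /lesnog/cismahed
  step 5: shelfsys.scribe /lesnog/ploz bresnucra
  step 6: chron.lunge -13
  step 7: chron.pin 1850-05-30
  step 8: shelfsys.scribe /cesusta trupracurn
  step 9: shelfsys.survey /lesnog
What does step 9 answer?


Step: shelfsys.newfold[p=/lesnog/cismahed]
Result: ok
Step: shelfsys.scribe[p=/lesnog/cismahed/ledo; c=pohu]
Result: created
Step: shelfsys.expunge[p=/lesnog/cismahed/ledo]
Result: ok
Step: shelfsys.expunge[p=/lesnog/cismahed]
Result: ok
Step: shelfsys.scribe[p=/lesnog/ploz; c=bresnucra]
Result: created
Step: chron.lunge[n=-13]
Result: 2055-12-25
Step: chron.pin[d=1850-05-30]
Result: 1850-05-30
Step: shelfsys.scribe[p=/cesusta; c=trupracurn]
Result: created
Step: shelfsys.survey[p=/lesnog]
Result: [jo, ploz]

Answer: [jo, ploz]


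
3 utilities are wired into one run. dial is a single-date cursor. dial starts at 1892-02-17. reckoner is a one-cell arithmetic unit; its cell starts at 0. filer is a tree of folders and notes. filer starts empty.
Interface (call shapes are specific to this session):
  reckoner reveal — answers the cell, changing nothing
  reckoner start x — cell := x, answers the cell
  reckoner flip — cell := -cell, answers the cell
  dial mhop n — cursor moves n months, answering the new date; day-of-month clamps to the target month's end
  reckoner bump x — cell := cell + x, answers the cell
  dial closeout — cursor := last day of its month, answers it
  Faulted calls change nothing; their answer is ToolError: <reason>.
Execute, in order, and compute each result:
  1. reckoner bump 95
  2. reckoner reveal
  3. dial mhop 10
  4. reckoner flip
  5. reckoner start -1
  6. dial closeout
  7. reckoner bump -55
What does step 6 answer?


Answer: 1892-12-31

Derivation:
I invoke reckoner bump on x=95, giving 95.
Calling reckoner reveal(), and observe 95.
I try dial mhop on n=10, — result: 1892-12-17.
Using reckoner flip, and get -95.
I try reckoner start on x=-1, — result: -1.
I invoke dial closeout(), yielding 1892-12-31.
Using reckoner bump on x=-55, which returns -56.


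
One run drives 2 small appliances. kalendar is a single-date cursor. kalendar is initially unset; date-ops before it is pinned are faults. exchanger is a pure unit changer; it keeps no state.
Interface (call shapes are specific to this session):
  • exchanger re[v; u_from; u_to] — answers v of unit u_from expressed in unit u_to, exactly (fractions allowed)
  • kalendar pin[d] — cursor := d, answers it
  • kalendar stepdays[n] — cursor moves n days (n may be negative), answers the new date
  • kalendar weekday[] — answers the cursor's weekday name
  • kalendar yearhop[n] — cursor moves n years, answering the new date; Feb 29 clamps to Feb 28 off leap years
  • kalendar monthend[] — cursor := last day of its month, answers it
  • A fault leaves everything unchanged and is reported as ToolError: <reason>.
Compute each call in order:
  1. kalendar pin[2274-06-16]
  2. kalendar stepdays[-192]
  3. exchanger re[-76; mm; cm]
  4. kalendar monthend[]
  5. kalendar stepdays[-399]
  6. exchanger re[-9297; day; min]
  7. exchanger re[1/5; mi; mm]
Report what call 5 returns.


I run kalendar pin with 2274-06-16, yielding 2274-06-16.
I call kalendar stepdays with -192, which returns 2273-12-06.
I invoke exchanger re with -76, mm, cm, — result: -38/5.
Using kalendar monthend(): 2273-12-31.
Now I run kalendar stepdays with -399, which returns 2272-11-27.
Then exchanger re with -9297, day, min, — result: -13387680.
Then exchanger re with 1/5, mi, mm, which returns 1609344/5.

Answer: 2272-11-27


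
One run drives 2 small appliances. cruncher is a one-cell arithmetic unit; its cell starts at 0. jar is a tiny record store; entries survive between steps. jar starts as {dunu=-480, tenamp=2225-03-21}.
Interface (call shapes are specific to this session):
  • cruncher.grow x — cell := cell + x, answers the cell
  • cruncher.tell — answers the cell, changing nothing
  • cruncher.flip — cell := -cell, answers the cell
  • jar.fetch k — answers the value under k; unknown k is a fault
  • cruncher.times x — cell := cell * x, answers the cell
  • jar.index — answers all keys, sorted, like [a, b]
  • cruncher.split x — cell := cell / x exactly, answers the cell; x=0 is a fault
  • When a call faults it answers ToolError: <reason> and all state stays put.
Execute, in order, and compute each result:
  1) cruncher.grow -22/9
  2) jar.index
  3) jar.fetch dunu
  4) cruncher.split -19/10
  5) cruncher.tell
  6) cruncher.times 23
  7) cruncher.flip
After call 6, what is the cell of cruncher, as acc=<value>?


! 1. grow(x=-22/9) == -22/9
! 2. index() == [dunu, tenamp]
! 3. fetch(k=dunu) == -480
! 4. split(x=-19/10) == 220/171
! 5. tell() == 220/171
! 6. times(x=23) == 5060/171
! 7. flip() == -5060/171

Answer: acc=5060/171


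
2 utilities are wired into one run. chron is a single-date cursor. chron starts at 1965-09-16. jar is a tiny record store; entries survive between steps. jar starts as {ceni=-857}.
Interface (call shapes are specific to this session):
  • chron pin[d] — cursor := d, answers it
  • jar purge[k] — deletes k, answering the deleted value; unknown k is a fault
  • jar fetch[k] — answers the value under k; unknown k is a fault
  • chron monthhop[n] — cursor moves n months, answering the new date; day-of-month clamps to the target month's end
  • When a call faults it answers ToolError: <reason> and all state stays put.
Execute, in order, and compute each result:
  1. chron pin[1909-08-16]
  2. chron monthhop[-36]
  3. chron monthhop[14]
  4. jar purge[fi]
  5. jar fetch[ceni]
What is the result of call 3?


I use chron pin on d='1909-08-16', yielding 1909-08-16.
Invoking chron monthhop on n='-36': 1906-08-16.
Using chron monthhop on n='14': 1907-10-16.
I use jar purge on k='fi', which returns ToolError: no such key fi.
Using jar fetch on k='ceni': -857.

Answer: 1907-10-16


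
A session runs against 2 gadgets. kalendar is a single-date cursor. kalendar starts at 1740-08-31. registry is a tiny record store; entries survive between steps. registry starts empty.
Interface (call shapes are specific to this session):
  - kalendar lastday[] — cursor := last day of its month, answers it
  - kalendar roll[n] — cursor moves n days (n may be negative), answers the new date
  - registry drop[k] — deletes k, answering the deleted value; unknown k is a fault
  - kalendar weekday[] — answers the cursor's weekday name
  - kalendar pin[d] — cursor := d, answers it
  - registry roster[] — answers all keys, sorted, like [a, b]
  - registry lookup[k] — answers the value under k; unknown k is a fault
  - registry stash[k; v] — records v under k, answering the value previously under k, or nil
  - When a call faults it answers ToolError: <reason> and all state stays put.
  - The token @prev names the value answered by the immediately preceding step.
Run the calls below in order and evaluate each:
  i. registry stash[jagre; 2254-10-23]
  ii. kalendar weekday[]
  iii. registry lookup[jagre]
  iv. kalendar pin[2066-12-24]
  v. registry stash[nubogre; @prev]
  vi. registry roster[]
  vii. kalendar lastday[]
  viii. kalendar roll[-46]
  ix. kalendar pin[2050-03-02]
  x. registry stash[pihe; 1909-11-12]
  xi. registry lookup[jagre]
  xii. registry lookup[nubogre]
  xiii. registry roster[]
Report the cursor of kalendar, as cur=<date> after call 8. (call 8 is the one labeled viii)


Answer: cur=2066-11-15

Derivation:
I try registry stash using jagre, 2254-10-23: nil.
I run kalendar weekday, giving Wednesday.
I use registry lookup using jagre, — result: 2254-10-23.
Invoking kalendar pin using 2066-12-24, yielding 2066-12-24.
Then registry stash using nubogre, @prev, → nil.
Invoking registry roster, giving [jagre, nubogre].
Using kalendar lastday(), which returns 2066-12-31.
Then kalendar roll using -46: 2066-11-15.
Now I run kalendar pin using 2050-03-02, yielding 2050-03-02.
Calling registry stash using pihe, 1909-11-12: nil.
Now I run registry lookup using jagre, and get 2254-10-23.
Invoking registry lookup using nubogre, giving 2066-12-24.
I run registry roster(): [jagre, nubogre, pihe].


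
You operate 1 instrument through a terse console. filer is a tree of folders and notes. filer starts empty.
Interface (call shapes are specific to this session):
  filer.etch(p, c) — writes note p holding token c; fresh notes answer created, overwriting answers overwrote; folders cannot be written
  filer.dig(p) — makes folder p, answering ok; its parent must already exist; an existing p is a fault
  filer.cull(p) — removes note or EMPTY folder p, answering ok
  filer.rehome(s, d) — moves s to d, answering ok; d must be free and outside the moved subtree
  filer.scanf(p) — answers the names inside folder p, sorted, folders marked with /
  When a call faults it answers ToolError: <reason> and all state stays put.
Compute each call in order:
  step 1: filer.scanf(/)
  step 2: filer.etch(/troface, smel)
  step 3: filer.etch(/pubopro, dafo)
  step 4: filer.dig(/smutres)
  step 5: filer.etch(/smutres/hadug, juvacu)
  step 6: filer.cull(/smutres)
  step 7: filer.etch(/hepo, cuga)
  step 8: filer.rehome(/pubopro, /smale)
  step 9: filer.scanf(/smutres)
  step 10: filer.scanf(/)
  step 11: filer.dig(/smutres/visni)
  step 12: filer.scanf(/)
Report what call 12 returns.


-> scanf(p=/)
<- []
-> etch(p=/troface, c=smel)
<- created
-> etch(p=/pubopro, c=dafo)
<- created
-> dig(p=/smutres)
<- ok
-> etch(p=/smutres/hadug, c=juvacu)
<- created
-> cull(p=/smutres)
<- ToolError: not empty
-> etch(p=/hepo, c=cuga)
<- created
-> rehome(s=/pubopro, d=/smale)
<- ok
-> scanf(p=/smutres)
<- [hadug]
-> scanf(p=/)
<- [hepo, smale, smutres/, troface]
-> dig(p=/smutres/visni)
<- ok
-> scanf(p=/)
<- [hepo, smale, smutres/, troface]

Answer: [hepo, smale, smutres/, troface]


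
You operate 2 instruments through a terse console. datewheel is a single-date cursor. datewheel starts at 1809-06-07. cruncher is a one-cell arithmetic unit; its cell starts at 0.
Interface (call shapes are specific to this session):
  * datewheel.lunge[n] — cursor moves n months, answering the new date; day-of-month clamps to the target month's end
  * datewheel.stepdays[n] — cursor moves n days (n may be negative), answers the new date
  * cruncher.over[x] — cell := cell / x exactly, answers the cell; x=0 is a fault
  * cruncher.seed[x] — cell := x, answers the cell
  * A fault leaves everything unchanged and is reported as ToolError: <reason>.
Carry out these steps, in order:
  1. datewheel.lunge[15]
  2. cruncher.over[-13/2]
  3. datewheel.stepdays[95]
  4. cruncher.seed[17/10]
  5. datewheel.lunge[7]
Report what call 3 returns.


Answer: 1810-12-11

Derivation:
% datewheel.lunge n: 15
[out] 1810-09-07
% cruncher.over x: -13/2
[out] 0
% datewheel.stepdays n: 95
[out] 1810-12-11
% cruncher.seed x: 17/10
[out] 17/10
% datewheel.lunge n: 7
[out] 1811-07-11


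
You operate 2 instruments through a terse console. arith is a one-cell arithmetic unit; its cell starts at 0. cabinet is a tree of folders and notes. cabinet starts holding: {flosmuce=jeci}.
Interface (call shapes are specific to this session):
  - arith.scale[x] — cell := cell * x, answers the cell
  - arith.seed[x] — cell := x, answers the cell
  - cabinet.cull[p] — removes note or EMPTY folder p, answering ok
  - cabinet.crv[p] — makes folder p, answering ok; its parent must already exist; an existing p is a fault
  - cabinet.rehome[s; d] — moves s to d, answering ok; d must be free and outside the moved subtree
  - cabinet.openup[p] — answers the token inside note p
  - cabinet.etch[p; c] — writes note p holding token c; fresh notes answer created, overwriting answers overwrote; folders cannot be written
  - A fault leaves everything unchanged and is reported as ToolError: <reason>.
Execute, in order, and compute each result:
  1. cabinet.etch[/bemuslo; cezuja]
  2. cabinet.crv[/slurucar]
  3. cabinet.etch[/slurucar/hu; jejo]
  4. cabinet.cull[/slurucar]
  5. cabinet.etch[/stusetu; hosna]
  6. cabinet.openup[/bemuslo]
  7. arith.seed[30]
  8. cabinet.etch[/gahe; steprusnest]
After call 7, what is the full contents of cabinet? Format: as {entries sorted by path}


==> cabinet.etch(p→/bemuslo, c→cezuja)
<== created
==> cabinet.crv(p→/slurucar)
<== ok
==> cabinet.etch(p→/slurucar/hu, c→jejo)
<== created
==> cabinet.cull(p→/slurucar)
<== ToolError: not empty
==> cabinet.etch(p→/stusetu, c→hosna)
<== created
==> cabinet.openup(p→/bemuslo)
<== cezuja
==> arith.seed(x→30)
<== 30
==> cabinet.etch(p→/gahe, c→steprusnest)
<== created

Answer: {bemuslo=cezuja, flosmuce=jeci, slurucar/, slurucar/hu=jejo, stusetu=hosna}


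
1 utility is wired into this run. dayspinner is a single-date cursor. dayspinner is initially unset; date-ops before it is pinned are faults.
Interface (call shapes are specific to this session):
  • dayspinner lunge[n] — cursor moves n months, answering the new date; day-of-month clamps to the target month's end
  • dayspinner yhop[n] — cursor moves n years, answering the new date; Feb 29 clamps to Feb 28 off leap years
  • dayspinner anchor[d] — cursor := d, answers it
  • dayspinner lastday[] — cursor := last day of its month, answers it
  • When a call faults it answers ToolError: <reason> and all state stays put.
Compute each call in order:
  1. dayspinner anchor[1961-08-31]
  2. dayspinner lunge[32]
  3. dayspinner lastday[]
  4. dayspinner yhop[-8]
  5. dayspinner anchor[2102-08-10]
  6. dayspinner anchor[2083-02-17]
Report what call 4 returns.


Do: dayspinner anchor[d='1961-08-31']
See: 1961-08-31
Do: dayspinner lunge[n='32']
See: 1964-04-30
Do: dayspinner lastday[]
See: 1964-04-30
Do: dayspinner yhop[n='-8']
See: 1956-04-30
Do: dayspinner anchor[d='2102-08-10']
See: 2102-08-10
Do: dayspinner anchor[d='2083-02-17']
See: 2083-02-17

Answer: 1956-04-30


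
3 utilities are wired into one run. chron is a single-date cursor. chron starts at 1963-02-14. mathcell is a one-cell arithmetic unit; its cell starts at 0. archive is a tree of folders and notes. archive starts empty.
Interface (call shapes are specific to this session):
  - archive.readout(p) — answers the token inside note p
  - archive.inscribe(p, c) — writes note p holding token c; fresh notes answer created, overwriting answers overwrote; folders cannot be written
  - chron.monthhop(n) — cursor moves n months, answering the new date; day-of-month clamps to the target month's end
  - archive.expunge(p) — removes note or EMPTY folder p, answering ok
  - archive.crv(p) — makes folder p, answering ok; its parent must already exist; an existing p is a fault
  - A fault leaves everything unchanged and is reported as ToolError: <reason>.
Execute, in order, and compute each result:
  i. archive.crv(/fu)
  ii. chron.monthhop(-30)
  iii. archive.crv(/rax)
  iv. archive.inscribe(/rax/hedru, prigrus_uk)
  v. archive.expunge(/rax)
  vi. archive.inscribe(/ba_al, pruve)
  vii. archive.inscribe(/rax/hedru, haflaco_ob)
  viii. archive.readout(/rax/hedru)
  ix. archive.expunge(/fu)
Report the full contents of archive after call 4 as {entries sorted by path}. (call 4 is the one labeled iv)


;; archive.crv(p=/fu) ~> ok
;; chron.monthhop(n=-30) ~> 1960-08-14
;; archive.crv(p=/rax) ~> ok
;; archive.inscribe(p=/rax/hedru, c=prigrus_uk) ~> created
;; archive.expunge(p=/rax) ~> ToolError: not empty
;; archive.inscribe(p=/ba_al, c=pruve) ~> created
;; archive.inscribe(p=/rax/hedru, c=haflaco_ob) ~> overwrote
;; archive.readout(p=/rax/hedru) ~> haflaco_ob
;; archive.expunge(p=/fu) ~> ok

Answer: {fu/, rax/, rax/hedru=prigrus_uk}


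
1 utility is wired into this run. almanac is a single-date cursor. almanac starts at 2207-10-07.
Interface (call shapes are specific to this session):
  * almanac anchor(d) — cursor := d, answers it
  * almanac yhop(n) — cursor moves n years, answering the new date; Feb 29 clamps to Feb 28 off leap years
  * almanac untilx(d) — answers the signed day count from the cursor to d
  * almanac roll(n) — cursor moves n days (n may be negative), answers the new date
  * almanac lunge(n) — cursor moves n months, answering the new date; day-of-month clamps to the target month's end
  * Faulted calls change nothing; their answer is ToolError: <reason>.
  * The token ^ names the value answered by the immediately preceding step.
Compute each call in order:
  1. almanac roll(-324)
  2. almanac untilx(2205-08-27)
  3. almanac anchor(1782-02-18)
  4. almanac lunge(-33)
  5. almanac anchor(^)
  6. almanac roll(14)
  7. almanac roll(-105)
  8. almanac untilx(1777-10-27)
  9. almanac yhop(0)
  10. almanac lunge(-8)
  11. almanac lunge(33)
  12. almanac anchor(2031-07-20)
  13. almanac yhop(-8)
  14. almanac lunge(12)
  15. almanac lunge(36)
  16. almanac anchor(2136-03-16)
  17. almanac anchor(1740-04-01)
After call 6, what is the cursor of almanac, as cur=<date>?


Answer: cur=1779-06-01

Derivation:
% almanac roll n: -324
:: 2206-11-17
% almanac untilx d: 2205-08-27
:: -447
% almanac anchor d: 1782-02-18
:: 1782-02-18
% almanac lunge n: -33
:: 1779-05-18
% almanac anchor d: ^
:: 1779-05-18
% almanac roll n: 14
:: 1779-06-01
% almanac roll n: -105
:: 1779-02-16
% almanac untilx d: 1777-10-27
:: -477
% almanac yhop n: 0
:: 1779-02-16
% almanac lunge n: -8
:: 1778-06-16
% almanac lunge n: 33
:: 1781-03-16
% almanac anchor d: 2031-07-20
:: 2031-07-20
% almanac yhop n: -8
:: 2023-07-20
% almanac lunge n: 12
:: 2024-07-20
% almanac lunge n: 36
:: 2027-07-20
% almanac anchor d: 2136-03-16
:: 2136-03-16
% almanac anchor d: 1740-04-01
:: 1740-04-01


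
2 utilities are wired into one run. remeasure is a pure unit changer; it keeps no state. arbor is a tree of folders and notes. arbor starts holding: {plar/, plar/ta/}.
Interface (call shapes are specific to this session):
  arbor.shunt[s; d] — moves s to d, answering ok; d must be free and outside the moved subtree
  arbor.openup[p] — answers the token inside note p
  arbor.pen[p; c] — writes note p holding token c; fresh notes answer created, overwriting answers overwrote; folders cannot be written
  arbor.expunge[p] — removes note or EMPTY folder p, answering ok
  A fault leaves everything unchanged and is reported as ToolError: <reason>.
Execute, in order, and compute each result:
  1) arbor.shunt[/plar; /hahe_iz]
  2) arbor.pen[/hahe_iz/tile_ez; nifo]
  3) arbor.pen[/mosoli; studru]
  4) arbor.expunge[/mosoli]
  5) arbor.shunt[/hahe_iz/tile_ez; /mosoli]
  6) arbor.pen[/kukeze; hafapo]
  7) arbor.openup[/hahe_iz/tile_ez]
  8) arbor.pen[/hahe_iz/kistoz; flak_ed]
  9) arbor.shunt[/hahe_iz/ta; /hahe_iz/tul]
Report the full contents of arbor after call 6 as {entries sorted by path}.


Now I run arbor.shunt(s: /plar, d: /hahe_iz), which returns ok.
Next I call arbor.pen(p: /hahe_iz/tile_ez, c: nifo), and get created.
I invoke arbor.pen(p: /mosoli, c: studru), giving created.
I run arbor.expunge(p: /mosoli), and observe ok.
Calling arbor.shunt(s: /hahe_iz/tile_ez, d: /mosoli), → ok.
Next I call arbor.pen(p: /kukeze, c: hafapo), and observe created.
I invoke arbor.openup(p: /hahe_iz/tile_ez), which returns ToolError: not found.
Calling arbor.pen(p: /hahe_iz/kistoz, c: flak_ed), yielding created.
I use arbor.shunt(s: /hahe_iz/ta, d: /hahe_iz/tul), and get ok.

Answer: {hahe_iz/, hahe_iz/ta/, kukeze=hafapo, mosoli=nifo}


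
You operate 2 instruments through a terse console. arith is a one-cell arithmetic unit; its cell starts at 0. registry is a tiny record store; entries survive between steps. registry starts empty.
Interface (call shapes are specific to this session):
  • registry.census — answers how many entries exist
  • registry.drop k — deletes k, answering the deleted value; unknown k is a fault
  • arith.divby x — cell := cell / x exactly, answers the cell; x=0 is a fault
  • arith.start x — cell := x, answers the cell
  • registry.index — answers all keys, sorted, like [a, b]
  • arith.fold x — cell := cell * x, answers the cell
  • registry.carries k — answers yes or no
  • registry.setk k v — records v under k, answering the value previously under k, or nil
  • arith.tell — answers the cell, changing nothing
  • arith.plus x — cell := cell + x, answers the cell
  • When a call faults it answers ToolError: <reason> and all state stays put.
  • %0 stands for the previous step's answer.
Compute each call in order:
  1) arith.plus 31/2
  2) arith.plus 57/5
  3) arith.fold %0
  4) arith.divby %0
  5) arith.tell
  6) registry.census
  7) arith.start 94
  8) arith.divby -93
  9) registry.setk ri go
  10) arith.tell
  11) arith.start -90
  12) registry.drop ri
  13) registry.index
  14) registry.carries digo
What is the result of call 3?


Step: arith.plus[x→31/2]
Result: 31/2
Step: arith.plus[x→57/5]
Result: 269/10
Step: arith.fold[x→%0]
Result: 72361/100
Step: arith.divby[x→%0]
Result: 1
Step: arith.tell[]
Result: 1
Step: registry.census[]
Result: 0
Step: arith.start[x→94]
Result: 94
Step: arith.divby[x→-93]
Result: -94/93
Step: registry.setk[k→ri; v→go]
Result: nil
Step: arith.tell[]
Result: -94/93
Step: arith.start[x→-90]
Result: -90
Step: registry.drop[k→ri]
Result: go
Step: registry.index[]
Result: []
Step: registry.carries[k→digo]
Result: no

Answer: 72361/100


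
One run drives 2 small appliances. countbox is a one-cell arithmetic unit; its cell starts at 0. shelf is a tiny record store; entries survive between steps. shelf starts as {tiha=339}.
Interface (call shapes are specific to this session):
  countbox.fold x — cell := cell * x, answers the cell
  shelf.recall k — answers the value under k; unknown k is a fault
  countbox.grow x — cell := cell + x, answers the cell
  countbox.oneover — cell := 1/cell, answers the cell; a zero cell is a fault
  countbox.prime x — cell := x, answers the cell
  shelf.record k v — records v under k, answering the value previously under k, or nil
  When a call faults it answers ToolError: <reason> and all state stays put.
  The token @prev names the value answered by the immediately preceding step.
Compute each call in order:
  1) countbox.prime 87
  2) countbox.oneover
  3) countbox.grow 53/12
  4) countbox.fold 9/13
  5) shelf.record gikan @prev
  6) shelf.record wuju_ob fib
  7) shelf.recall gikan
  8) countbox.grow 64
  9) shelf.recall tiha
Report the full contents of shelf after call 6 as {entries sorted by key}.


$ countbox.prime 87
[out] 87
$ countbox.oneover
[out] 1/87
$ countbox.grow 53/12
[out] 1541/348
$ countbox.fold 9/13
[out] 4623/1508
$ shelf.record gikan @prev
[out] nil
$ shelf.record wuju_ob fib
[out] nil
$ shelf.recall gikan
[out] 4623/1508
$ countbox.grow 64
[out] 101135/1508
$ shelf.recall tiha
[out] 339

Answer: {gikan=4623/1508, tiha=339, wuju_ob=fib}


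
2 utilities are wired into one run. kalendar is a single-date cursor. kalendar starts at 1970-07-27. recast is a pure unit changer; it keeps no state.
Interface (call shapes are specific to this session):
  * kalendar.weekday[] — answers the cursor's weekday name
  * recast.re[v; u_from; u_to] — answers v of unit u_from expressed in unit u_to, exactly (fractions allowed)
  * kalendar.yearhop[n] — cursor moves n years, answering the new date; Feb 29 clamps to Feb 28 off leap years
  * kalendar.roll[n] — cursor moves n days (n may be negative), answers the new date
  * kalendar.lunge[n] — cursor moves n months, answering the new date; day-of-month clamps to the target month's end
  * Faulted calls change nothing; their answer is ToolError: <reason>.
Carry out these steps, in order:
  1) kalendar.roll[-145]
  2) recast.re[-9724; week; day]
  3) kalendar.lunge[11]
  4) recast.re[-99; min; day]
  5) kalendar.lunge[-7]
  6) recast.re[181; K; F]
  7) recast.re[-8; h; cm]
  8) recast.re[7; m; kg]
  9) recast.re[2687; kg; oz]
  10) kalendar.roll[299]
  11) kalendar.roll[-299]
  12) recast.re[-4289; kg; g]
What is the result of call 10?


% kalendar.roll(n→-145) => 1970-03-04
% recast.re(v→-9724, u_from→week, u_to→day) => -68068
% kalendar.lunge(n→11) => 1971-02-04
% recast.re(v→-99, u_from→min, u_to→day) => -11/160
% kalendar.lunge(n→-7) => 1970-07-04
% recast.re(v→181, u_from→K, u_to→F) => -13387/100
% recast.re(v→-8, u_from→h, u_to→cm) => ToolError: incompatible units
% recast.re(v→7, u_from→m, u_to→kg) => ToolError: incompatible units
% recast.re(v→2687, u_from→kg, u_to→oz) => 4299200000000/45359237
% kalendar.roll(n→299) => 1971-04-29
% kalendar.roll(n→-299) => 1970-07-04
% recast.re(v→-4289, u_from→kg, u_to→g) => -4289000

Answer: 1971-04-29


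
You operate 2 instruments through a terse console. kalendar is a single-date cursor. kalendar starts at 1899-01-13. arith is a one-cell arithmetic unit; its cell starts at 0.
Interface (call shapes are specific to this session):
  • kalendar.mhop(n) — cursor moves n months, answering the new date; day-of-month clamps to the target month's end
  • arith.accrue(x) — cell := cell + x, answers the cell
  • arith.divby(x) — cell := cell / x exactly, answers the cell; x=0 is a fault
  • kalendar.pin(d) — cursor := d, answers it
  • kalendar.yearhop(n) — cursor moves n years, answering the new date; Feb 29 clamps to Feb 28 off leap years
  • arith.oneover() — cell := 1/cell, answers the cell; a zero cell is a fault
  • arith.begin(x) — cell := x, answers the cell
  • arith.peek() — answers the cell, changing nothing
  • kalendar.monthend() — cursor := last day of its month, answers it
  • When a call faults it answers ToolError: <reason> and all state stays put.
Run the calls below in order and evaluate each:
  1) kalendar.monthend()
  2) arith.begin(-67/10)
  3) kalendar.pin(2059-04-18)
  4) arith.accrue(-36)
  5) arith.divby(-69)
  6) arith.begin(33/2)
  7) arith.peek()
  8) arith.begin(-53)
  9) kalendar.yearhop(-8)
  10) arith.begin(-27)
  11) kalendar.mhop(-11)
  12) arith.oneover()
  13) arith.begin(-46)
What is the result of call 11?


Answer: 2050-05-18

Derivation:
==> monthend()
<== 1899-01-31
==> begin(x: -67/10)
<== -67/10
==> pin(d: 2059-04-18)
<== 2059-04-18
==> accrue(x: -36)
<== -427/10
==> divby(x: -69)
<== 427/690
==> begin(x: 33/2)
<== 33/2
==> peek()
<== 33/2
==> begin(x: -53)
<== -53
==> yearhop(n: -8)
<== 2051-04-18
==> begin(x: -27)
<== -27
==> mhop(n: -11)
<== 2050-05-18
==> oneover()
<== -1/27
==> begin(x: -46)
<== -46


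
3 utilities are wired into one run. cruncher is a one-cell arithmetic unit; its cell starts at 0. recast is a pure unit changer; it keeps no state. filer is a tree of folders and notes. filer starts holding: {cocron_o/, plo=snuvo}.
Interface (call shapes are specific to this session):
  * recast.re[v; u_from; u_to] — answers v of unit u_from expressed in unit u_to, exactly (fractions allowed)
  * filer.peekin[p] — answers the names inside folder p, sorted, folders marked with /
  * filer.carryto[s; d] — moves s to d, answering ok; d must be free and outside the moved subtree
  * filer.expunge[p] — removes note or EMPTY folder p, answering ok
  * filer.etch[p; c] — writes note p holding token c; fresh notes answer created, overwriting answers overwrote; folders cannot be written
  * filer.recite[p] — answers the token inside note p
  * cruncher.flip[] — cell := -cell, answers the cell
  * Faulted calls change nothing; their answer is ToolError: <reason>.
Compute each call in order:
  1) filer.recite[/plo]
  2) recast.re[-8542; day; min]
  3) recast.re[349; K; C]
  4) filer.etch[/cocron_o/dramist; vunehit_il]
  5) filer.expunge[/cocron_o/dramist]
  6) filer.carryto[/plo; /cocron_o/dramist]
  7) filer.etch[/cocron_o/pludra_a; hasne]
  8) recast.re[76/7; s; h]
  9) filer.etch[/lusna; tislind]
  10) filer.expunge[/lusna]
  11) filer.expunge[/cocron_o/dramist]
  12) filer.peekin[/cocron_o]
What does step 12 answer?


~$ recite p→/plo
  snuvo
~$ re v→-8542 u_from→day u_to→min
  -12300480
~$ re v→349 u_from→K u_to→C
  1517/20
~$ etch p→/cocron_o/dramist c→vunehit_il
  created
~$ expunge p→/cocron_o/dramist
  ok
~$ carryto s→/plo d→/cocron_o/dramist
  ok
~$ etch p→/cocron_o/pludra_a c→hasne
  created
~$ re v→76/7 u_from→s u_to→h
  19/6300
~$ etch p→/lusna c→tislind
  created
~$ expunge p→/lusna
  ok
~$ expunge p→/cocron_o/dramist
  ok
~$ peekin p→/cocron_o
  [pludra_a]

Answer: [pludra_a]


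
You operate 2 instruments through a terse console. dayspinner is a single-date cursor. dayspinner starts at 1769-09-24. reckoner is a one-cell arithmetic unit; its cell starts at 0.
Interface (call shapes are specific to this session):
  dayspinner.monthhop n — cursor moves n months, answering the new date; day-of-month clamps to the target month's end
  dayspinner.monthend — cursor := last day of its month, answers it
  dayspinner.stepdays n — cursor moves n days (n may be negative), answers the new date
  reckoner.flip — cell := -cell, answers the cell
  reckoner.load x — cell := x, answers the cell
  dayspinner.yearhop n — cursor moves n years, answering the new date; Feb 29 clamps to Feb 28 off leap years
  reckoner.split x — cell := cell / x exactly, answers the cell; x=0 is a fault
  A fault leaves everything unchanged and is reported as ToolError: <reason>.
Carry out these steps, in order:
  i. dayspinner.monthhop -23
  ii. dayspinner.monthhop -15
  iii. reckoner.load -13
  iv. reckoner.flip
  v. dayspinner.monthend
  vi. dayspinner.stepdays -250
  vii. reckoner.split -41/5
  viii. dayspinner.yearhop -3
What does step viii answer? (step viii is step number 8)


>> dayspinner.monthhop(-23)
<< 1767-10-24
>> dayspinner.monthhop(-15)
<< 1766-07-24
>> reckoner.load(-13)
<< -13
>> reckoner.flip()
<< 13
>> dayspinner.monthend()
<< 1766-07-31
>> dayspinner.stepdays(-250)
<< 1765-11-23
>> reckoner.split(-41/5)
<< -65/41
>> dayspinner.yearhop(-3)
<< 1762-11-23

Answer: 1762-11-23


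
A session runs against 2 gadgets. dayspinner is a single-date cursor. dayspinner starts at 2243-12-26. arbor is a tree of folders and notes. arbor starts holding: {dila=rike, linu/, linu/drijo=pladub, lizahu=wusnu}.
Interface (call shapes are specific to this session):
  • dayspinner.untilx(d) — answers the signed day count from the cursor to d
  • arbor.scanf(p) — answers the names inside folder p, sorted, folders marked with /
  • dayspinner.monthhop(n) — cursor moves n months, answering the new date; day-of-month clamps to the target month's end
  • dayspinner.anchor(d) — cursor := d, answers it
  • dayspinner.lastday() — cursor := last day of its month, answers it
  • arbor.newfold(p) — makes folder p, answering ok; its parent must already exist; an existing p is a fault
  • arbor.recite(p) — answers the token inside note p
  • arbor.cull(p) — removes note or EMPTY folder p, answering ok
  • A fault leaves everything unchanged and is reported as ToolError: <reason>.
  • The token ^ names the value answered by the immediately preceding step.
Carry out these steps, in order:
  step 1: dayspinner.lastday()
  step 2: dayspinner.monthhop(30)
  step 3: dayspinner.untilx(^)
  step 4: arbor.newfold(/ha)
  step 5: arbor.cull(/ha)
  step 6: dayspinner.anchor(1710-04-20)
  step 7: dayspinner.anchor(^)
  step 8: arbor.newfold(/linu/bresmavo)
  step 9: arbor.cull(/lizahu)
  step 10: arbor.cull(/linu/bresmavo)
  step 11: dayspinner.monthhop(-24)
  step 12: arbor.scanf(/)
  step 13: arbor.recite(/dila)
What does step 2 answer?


> lastday
  2243-12-31
> monthhop n=30
  2246-06-30
> untilx d=^
  0
> newfold p=/ha
  ok
> cull p=/ha
  ok
> anchor d=1710-04-20
  1710-04-20
> anchor d=^
  1710-04-20
> newfold p=/linu/bresmavo
  ok
> cull p=/lizahu
  ok
> cull p=/linu/bresmavo
  ok
> monthhop n=-24
  1708-04-20
> scanf p=/
  [dila, linu/]
> recite p=/dila
  rike

Answer: 2246-06-30


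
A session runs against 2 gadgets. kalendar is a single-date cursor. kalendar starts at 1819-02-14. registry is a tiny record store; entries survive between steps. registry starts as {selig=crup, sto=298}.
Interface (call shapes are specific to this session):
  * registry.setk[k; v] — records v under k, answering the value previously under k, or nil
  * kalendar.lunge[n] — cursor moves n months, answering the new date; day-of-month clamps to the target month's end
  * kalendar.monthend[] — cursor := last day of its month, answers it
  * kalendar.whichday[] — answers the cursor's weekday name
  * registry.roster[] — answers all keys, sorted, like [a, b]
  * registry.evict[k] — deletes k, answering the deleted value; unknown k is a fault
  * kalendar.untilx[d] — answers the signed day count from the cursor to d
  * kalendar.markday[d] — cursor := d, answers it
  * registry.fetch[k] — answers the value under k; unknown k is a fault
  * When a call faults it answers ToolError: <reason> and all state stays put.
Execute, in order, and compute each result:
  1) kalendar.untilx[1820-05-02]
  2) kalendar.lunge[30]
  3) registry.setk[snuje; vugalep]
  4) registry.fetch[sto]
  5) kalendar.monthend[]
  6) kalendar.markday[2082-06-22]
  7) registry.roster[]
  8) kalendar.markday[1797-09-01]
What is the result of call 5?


# 1. untilx(1820-05-02) ~> 443
# 2. lunge(30) ~> 1821-08-14
# 3. setk(snuje, vugalep) ~> nil
# 4. fetch(sto) ~> 298
# 5. monthend() ~> 1821-08-31
# 6. markday(2082-06-22) ~> 2082-06-22
# 7. roster() ~> [selig, snuje, sto]
# 8. markday(1797-09-01) ~> 1797-09-01

Answer: 1821-08-31


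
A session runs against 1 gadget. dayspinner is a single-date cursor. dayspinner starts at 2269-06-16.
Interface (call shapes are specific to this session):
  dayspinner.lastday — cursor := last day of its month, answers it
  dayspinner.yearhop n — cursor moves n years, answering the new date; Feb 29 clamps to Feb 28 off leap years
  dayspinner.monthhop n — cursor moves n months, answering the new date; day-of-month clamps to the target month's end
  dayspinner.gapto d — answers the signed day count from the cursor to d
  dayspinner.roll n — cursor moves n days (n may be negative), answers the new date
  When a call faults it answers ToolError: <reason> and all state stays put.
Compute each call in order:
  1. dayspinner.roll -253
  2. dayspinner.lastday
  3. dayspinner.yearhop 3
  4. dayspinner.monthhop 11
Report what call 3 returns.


Answer: 2271-10-31

Derivation:
-- dayspinner.roll(n='-253') : 2268-10-06
-- dayspinner.lastday() : 2268-10-31
-- dayspinner.yearhop(n='3') : 2271-10-31
-- dayspinner.monthhop(n='11') : 2272-09-30


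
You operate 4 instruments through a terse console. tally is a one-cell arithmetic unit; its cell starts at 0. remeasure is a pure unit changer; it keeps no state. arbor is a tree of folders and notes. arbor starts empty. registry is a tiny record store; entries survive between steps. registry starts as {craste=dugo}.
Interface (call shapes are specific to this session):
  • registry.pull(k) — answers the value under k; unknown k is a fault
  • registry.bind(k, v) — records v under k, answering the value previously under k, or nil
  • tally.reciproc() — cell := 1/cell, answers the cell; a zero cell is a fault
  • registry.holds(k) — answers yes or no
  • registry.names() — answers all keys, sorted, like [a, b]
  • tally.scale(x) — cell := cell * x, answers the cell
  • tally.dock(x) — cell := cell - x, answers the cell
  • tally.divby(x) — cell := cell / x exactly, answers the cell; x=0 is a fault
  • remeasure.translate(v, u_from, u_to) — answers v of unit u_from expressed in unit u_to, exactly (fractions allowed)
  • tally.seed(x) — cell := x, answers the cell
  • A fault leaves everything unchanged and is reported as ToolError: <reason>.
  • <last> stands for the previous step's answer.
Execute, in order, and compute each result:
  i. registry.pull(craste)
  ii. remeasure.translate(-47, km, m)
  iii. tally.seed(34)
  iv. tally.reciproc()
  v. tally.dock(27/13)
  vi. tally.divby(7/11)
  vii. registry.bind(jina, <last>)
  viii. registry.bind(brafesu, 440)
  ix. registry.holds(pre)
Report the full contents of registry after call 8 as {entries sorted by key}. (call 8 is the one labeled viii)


# pull(craste) => dugo
# translate(-47, km, m) => -47000
# seed(34) => 34
# reciproc() => 1/34
# dock(27/13) => -905/442
# divby(7/11) => -9955/3094
# bind(jina, <last>) => nil
# bind(brafesu, 440) => nil
# holds(pre) => no

Answer: {brafesu=440, craste=dugo, jina=-9955/3094}


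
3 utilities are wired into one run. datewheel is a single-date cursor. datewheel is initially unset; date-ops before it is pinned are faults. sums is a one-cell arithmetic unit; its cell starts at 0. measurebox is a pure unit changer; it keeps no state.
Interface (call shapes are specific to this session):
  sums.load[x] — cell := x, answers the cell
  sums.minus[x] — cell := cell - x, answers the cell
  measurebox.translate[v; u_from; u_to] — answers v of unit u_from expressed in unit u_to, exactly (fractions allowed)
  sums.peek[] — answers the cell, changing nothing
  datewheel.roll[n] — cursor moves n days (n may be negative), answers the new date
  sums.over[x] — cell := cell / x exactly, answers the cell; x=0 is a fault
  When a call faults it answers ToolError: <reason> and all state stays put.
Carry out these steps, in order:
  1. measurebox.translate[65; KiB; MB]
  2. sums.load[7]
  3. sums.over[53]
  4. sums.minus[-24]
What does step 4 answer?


Answer: 1279/53

Derivation:
→ measurebox.translate(v→65, u_from→KiB, u_to→MB)
← 208/3125
→ sums.load(x→7)
← 7
→ sums.over(x→53)
← 7/53
→ sums.minus(x→-24)
← 1279/53


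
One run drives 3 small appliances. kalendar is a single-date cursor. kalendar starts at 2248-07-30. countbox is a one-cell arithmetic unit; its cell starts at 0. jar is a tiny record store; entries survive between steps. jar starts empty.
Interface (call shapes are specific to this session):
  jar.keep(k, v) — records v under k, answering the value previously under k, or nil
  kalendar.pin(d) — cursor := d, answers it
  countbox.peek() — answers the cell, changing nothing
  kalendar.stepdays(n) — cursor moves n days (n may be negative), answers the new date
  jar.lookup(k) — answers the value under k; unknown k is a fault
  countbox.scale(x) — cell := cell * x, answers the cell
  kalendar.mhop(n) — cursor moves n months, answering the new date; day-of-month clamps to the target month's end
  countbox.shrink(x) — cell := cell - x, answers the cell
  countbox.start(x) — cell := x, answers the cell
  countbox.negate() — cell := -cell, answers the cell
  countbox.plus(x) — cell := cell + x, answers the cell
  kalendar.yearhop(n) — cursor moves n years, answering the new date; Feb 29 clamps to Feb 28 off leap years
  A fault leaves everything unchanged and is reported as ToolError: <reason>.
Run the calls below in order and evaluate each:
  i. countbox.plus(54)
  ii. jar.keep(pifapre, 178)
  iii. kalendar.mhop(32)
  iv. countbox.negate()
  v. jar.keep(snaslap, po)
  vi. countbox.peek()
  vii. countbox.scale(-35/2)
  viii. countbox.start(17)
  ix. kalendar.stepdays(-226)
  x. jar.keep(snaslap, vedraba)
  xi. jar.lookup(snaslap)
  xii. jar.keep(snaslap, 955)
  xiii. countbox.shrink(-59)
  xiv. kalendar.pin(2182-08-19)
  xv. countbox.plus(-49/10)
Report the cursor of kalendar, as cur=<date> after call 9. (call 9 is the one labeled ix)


Answer: cur=2250-08-16

Derivation:
% plus(x='54') => 54
% keep(k='pifapre', v='178') => nil
% mhop(n='32') => 2251-03-30
% negate() => -54
% keep(k='snaslap', v='po') => nil
% peek() => -54
% scale(x='-35/2') => 945
% start(x='17') => 17
% stepdays(n='-226') => 2250-08-16
% keep(k='snaslap', v='vedraba') => po
% lookup(k='snaslap') => vedraba
% keep(k='snaslap', v='955') => vedraba
% shrink(x='-59') => 76
% pin(d='2182-08-19') => 2182-08-19
% plus(x='-49/10') => 711/10
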